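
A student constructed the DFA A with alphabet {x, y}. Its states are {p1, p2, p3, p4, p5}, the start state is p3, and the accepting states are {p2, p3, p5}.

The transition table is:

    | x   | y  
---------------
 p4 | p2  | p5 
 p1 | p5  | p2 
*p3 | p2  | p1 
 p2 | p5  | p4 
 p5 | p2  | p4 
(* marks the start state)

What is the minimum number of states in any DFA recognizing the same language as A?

P0 = {p2,p3,p5} | {p1,p4}.
The partition is now stable with 2 blocks: {p2,p3,p5} | {p1,p4}.

2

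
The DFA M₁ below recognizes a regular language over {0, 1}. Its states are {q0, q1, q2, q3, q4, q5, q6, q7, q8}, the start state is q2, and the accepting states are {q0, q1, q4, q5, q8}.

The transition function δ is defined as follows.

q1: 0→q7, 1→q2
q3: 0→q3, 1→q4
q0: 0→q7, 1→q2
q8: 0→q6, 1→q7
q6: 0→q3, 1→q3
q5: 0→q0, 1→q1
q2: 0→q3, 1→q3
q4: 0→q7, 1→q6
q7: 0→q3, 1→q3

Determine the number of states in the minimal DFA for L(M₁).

3

States {q0,q1,q5,q8} cannot be reached from the start state, so discard them.
Initial partition by acceptance: {q4} | {q2,q3,q6,q7}.
Split {q2,q3,q6,q7} by δ(·,1) → {q2,q6,q7} and {q3}.
The partition is now stable with 3 blocks: {q4} | {q2,q6,q7} | {q3}.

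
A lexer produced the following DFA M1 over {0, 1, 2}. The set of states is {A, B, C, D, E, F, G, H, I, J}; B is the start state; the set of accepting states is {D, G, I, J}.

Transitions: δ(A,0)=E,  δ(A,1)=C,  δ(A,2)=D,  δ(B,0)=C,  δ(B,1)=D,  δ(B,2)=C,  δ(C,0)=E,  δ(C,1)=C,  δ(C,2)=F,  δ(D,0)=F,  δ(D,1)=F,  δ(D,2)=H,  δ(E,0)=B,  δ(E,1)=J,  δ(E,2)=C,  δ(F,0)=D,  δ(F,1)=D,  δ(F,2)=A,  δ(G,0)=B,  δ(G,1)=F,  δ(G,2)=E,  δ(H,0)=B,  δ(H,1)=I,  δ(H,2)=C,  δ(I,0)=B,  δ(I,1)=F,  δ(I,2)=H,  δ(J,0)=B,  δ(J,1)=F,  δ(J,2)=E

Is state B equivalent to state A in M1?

No

States {G} cannot be reached from the start state, so discard them.
Initial partition by acceptance: {D,I,J} | {A,B,C,E,F,H}.
Refine {A,B,C,E,F,H} on symbol 0: members go to different blocks, giving {A,B,C,E,H} and {F}.
Split {D,I,J} by δ(·,0) → {I,J} and {D}.
On input 1, block {A,B,C,E,H} splits into {A,C} and {E,H} and {B}.
Split {A,C} by δ(·,2) → {A} and {C}.
The partition is now stable with 7 blocks: {I,J} | {A} | {F} | {D} | {E,H} | {B} | {C}.
B and A end up in different blocks, so they are distinguishable. For instance, the string '1' is accepted from only B.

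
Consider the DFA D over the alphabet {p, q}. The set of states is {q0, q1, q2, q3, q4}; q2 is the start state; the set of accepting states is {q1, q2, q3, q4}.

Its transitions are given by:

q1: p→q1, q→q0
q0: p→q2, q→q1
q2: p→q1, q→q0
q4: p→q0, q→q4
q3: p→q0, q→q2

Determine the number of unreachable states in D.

2

No path from q2 leads to q3, q4; the other 3 states are all reachable.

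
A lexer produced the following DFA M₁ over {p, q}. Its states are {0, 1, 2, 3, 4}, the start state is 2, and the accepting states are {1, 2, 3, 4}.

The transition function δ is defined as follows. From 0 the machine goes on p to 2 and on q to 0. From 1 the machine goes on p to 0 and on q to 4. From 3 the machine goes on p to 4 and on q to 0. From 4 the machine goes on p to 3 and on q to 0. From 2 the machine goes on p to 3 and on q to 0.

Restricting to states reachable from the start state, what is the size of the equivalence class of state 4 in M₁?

3

Reachable states from the start: {0,2,3,4}. Unreachable: {1} — drop them.
Initial partition by acceptance: {2,3,4} | {0}.
The partition is now stable with 2 blocks: {2,3,4} | {0}.
The equivalence class containing 4 is {2,3,4}, of size 3.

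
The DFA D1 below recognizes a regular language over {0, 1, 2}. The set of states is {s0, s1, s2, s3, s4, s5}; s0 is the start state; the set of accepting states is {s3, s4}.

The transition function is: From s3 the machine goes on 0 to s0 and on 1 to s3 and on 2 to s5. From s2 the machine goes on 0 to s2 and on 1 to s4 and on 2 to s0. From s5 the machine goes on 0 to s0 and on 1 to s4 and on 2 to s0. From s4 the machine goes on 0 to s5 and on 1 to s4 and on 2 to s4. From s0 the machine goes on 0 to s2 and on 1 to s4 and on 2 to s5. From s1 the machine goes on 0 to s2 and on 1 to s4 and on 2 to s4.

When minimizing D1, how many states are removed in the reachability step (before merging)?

BFS from s0 reaches {s0, s2, s4, s5}; the 2 state(s) s1, s3 are never visited.

2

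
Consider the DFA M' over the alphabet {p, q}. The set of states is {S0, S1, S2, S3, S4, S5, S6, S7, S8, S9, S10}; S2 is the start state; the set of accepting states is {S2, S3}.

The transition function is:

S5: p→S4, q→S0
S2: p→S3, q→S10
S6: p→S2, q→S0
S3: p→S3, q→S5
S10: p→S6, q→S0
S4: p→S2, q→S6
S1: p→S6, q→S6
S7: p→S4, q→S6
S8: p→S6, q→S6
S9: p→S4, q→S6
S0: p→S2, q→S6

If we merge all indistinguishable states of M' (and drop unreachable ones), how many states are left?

States {S1,S7,S8,S9} cannot be reached from the start state, so discard them.
Start with accepting vs non-accepting: {S2,S3} | {S0,S4,S5,S6,S10}.
Refine {S0,S4,S5,S6,S10} on symbol p: members go to different blocks, giving {S0,S4,S6} and {S5,S10}.
The partition is now stable with 3 blocks: {S2,S3} | {S0,S4,S6} | {S5,S10}.

3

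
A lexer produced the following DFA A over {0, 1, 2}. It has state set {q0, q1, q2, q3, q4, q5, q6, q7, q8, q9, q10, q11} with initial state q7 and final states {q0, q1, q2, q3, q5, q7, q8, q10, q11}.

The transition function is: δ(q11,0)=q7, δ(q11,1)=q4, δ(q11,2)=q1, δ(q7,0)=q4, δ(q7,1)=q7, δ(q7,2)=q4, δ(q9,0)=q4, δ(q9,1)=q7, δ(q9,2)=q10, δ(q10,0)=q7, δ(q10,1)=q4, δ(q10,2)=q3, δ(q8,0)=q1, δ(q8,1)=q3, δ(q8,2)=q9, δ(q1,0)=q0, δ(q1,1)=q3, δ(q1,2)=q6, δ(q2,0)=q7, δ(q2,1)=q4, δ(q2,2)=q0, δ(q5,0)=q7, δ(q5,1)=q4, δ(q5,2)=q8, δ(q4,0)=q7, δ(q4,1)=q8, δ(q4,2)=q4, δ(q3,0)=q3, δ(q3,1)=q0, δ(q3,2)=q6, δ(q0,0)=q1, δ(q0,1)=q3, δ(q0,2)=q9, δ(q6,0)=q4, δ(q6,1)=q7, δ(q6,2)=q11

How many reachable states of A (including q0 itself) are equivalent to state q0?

States {q2,q5} cannot be reached from the start state, so discard them.
P0 = {q0,q1,q3,q7,q8,q10,q11} | {q4,q6,q9}.
Split {q0,q1,q3,q7,q8,q10,q11} by δ(·,0) → {q0,q1,q3,q8,q10,q11} and {q7}.
On input 0, block {q0,q1,q3,q8,q10,q11} splits into {q0,q1,q3,q8} and {q10,q11}.
Refine {q4,q6,q9} on symbol 0: members go to different blocks, giving {q6,q9} and {q4}.
The partition is now stable with 5 blocks: {q0,q1,q3,q8} | {q6,q9} | {q7} | {q10,q11} | {q4}.
The equivalence class containing q0 is {q0,q1,q3,q8}, of size 4.

4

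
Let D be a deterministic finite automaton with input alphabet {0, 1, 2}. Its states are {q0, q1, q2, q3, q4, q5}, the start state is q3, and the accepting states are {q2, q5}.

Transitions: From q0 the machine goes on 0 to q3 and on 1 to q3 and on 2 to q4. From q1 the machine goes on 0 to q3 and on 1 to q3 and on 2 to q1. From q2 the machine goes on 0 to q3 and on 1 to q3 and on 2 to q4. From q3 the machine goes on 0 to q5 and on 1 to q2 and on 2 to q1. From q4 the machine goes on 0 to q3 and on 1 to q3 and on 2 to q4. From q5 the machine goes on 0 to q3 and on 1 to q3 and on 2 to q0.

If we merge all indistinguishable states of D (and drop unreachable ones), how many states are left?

3

P0 = {q2,q5} | {q0,q1,q3,q4}.
On input 0, block {q0,q1,q3,q4} splits into {q0,q1,q4} and {q3}.
The partition is now stable with 3 blocks: {q2,q5} | {q0,q1,q4} | {q3}.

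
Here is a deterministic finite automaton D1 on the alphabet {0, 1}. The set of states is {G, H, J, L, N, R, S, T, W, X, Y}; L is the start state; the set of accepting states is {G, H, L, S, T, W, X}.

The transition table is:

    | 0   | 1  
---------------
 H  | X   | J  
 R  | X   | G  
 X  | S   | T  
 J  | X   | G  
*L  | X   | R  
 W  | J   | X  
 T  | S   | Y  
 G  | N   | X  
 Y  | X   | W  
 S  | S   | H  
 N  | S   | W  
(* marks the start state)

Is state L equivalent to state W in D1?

Initial partition by acceptance: {G,H,L,S,T,W,X} | {J,N,R,Y}.
Refine {G,H,L,S,T,W,X} on symbol 0: members go to different blocks, giving {H,L,S,T,X} and {G,W}.
Refine {H,L,S,T,X} on symbol 1: members go to different blocks, giving {H,L,T} and {S,X}.
Stable partition: {H,L,T} | {J,N,R,Y} | {G,W} | {S,X} — 4 equivalence classes.
L and W end up in different blocks, so they are distinguishable. For instance, the string '0' is accepted from only L.

No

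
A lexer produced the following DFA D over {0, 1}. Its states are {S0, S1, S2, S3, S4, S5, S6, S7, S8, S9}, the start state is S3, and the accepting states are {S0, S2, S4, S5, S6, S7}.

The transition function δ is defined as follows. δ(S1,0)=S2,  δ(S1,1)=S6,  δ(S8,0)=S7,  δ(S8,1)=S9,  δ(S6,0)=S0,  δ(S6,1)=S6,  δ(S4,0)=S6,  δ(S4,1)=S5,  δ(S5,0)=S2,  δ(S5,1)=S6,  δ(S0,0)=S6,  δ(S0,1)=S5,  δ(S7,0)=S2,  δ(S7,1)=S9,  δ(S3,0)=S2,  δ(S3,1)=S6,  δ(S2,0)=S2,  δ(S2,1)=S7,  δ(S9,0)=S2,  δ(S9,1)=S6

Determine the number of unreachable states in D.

No path from S3 leads to S1, S4, S8; the other 7 states are all reachable.

3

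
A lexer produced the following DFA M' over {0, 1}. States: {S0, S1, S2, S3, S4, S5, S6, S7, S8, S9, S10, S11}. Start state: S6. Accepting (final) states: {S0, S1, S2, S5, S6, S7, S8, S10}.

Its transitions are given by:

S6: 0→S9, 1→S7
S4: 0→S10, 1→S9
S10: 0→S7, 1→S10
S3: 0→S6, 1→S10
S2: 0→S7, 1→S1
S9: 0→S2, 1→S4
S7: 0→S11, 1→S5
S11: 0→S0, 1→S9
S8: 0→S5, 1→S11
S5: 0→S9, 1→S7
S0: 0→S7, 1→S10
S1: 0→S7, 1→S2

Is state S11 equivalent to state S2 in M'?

No

Reachable states from the start: {S0,S1,S2,S4,S5,S6,S7,S9,S10,S11}. Unreachable: {S3,S8} — drop them.
P0 = {S0,S1,S2,S5,S6,S7,S10} | {S4,S9,S11}.
Split {S0,S1,S2,S5,S6,S7,S10} by δ(·,0) → {S0,S1,S2,S10} and {S5,S6,S7}.
Stable partition: {S0,S1,S2,S10} | {S4,S9,S11} | {S5,S6,S7} — 3 equivalence classes.
S11 and S2 end up in different blocks, so they are distinguishable. For instance, the string 'ε' is accepted from only S2.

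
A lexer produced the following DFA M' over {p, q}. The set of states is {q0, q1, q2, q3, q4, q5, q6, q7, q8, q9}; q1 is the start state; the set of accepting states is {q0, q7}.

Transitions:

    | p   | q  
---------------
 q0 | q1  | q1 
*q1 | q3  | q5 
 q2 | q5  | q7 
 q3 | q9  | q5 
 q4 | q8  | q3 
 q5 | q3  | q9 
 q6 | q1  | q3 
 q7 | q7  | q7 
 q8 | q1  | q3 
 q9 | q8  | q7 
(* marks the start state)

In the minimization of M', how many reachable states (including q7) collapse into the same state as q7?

1

States {q0,q2,q4,q6} cannot be reached from the start state, so discard them.
P0 = {q7} | {q1,q3,q5,q8,q9}.
On input q, block {q1,q3,q5,q8,q9} splits into {q1,q3,q5,q8} and {q9}.
On input p, block {q1,q3,q5,q8} splits into {q1,q5,q8} and {q3}.
Split {q1,q5,q8} by δ(·,p) → {q1,q5} and {q8}.
Split {q1,q5} by δ(·,q) → {q1} and {q5}.
The partition is now stable with 6 blocks: {q7} | {q1} | {q9} | {q3} | {q8} | {q5}.
The equivalence class containing q7 is {q7}, of size 1.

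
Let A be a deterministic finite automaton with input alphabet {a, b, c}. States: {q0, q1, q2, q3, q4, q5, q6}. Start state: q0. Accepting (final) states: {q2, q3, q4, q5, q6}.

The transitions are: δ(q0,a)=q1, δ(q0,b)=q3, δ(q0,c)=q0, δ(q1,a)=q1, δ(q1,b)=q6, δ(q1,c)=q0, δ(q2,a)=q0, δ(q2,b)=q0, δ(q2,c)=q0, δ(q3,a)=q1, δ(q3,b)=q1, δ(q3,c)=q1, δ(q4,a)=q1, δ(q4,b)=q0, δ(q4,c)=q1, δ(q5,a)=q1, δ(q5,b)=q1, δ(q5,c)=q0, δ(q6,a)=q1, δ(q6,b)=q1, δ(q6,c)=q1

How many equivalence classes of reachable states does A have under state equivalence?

Reachable states from the start: {q0,q1,q3,q6}. Unreachable: {q2,q4,q5} — drop them.
P0 = {q3,q6} | {q0,q1}.
No further refinement is possible. Final partition (2 blocks): {q3,q6} | {q0,q1}.

2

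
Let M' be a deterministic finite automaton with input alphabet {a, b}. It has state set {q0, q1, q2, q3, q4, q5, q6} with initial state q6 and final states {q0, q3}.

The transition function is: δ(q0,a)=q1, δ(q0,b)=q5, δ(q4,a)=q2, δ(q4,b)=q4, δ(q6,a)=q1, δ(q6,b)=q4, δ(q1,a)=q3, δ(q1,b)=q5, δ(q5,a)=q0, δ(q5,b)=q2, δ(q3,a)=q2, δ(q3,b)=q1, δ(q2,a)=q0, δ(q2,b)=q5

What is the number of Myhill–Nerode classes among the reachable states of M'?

Every state is reachable, so we keep all 7.
Initial partition by acceptance: {q0,q3} | {q1,q2,q4,q5,q6}.
Refine {q1,q2,q4,q5,q6} on symbol a: members go to different blocks, giving {q1,q2,q5} and {q4,q6}.
No further refinement is possible. Final partition (3 blocks): {q0,q3} | {q1,q2,q5} | {q4,q6}.

3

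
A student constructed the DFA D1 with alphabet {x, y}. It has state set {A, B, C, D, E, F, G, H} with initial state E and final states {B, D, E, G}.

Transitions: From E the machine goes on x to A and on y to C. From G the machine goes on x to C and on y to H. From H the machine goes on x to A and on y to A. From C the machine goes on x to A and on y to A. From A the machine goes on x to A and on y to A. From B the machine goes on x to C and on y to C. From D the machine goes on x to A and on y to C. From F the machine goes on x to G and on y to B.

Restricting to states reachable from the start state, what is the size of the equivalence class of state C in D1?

First remove the unreachable states {B,D,F,G,H}; 3 states remain.
Initial partition by acceptance: {E} | {A,C}.
Stable partition: {E} | {A,C} — 2 equivalence classes.
The equivalence class containing C is {A,C}, of size 2.

2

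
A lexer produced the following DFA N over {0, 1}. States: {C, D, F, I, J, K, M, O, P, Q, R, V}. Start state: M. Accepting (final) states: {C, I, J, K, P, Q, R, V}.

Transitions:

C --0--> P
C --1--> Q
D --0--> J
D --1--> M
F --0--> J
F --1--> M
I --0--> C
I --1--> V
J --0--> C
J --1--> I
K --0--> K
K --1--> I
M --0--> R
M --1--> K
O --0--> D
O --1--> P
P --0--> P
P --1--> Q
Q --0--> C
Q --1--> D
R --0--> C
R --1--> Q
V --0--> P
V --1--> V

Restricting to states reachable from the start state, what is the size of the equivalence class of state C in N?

States {F,O} cannot be reached from the start state, so discard them.
P0 = {C,I,J,K,P,Q,R,V} | {D,M}.
Refine {C,I,J,K,P,Q,R,V} on symbol 1: members go to different blocks, giving {C,I,J,K,P,R,V} and {Q}.
Refine {C,I,J,K,P,R,V} on symbol 1: members go to different blocks, giving {I,J,K,V} and {C,P,R}.
Split {I,J,K,V} by δ(·,0) → {I,J,V} and {K}.
On input 0, block {D,M} splits into {M} and {D}.
No further refinement is possible. Final partition (6 blocks): {I,J,V} | {M} | {Q} | {C,P,R} | {K} | {D}.
The equivalence class containing C is {C,P,R}, of size 3.

3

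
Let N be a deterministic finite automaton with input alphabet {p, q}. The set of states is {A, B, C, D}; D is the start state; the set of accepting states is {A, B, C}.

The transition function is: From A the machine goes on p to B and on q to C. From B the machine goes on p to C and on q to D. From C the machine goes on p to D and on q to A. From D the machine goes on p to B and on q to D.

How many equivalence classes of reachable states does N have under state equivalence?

All states are reachable from the start state.
Initial partition by acceptance: {A,B,C} | {D}.
Split {A,B,C} by δ(·,p) → {A,B} and {C}.
On input p, block {A,B} splits into {A} and {B}.
No further refinement is possible. Final partition (4 blocks): {A} | {D} | {C} | {B}.

4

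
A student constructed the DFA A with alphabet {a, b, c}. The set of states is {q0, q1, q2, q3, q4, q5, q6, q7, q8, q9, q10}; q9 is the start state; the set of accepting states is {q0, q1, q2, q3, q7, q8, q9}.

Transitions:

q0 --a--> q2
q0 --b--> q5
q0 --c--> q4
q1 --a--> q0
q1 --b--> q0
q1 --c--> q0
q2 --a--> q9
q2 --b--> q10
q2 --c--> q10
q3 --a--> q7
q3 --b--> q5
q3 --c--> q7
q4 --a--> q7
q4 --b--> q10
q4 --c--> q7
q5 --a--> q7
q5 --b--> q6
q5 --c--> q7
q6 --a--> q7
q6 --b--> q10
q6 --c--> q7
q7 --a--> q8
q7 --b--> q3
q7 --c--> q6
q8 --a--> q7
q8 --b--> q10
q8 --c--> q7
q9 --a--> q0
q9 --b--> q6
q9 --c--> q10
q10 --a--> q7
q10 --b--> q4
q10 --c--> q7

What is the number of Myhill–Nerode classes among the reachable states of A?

4

First remove the unreachable states {q1}; 10 states remain.
P0 = {q0,q2,q3,q7,q8,q9} | {q4,q5,q6,q10}.
On input b, block {q0,q2,q3,q7,q8,q9} splits into {q0,q2,q3,q8,q9} and {q7}.
Refine {q0,q2,q3,q8,q9} on symbol a: members go to different blocks, giving {q0,q2,q9} and {q3,q8}.
Stable partition: {q0,q2,q9} | {q4,q5,q6,q10} | {q7} | {q3,q8} — 4 equivalence classes.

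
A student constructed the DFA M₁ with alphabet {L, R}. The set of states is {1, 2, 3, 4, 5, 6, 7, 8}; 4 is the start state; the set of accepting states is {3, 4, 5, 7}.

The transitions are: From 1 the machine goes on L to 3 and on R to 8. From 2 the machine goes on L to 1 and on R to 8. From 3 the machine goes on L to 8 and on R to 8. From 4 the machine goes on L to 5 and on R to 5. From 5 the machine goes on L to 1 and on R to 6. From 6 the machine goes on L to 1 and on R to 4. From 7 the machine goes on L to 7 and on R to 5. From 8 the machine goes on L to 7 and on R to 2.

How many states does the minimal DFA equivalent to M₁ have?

Every state is reachable, so we keep all 8.
Initial partition by acceptance: {3,4,5,7} | {1,2,6,8}.
Split {3,4,5,7} by δ(·,L) → {3,5} and {4,7}.
Split {1,2,6,8} by δ(·,L) → {2,6} and {1} and {8}.
On input L, block {3,5} splits into {3} and {5}.
On input R, block {2,6} splits into {2} and {6}.
On input L, block {4,7} splits into {4} and {7}.
No further refinement is possible. Final partition (8 blocks): {3} | {2} | {4} | {1} | {8} | {5} | {6} | {7}.

8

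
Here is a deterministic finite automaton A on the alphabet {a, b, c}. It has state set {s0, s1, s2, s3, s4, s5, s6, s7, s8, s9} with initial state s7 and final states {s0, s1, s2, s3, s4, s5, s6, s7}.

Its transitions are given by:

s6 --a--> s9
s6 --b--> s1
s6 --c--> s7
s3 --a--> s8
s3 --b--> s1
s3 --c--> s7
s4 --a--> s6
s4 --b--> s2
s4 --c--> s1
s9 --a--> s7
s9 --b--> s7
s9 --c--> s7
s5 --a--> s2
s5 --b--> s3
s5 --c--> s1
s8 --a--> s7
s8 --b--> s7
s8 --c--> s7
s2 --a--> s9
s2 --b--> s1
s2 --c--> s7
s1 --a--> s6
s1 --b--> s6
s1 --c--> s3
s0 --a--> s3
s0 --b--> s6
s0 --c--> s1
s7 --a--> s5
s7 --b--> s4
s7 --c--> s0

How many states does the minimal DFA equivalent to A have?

Initial partition by acceptance: {s0,s1,s2,s3,s4,s5,s6,s7} | {s8,s9}.
On input a, block {s0,s1,s2,s3,s4,s5,s6,s7} splits into {s0,s1,s4,s5,s7} and {s2,s3,s6}.
Refine {s0,s1,s4,s5,s7} on symbol a: members go to different blocks, giving {s0,s1,s4,s5} and {s7}.
On input c, block {s0,s1,s4,s5} splits into {s0,s4,s5} and {s1}.
The partition is now stable with 5 blocks: {s0,s4,s5} | {s8,s9} | {s2,s3,s6} | {s7} | {s1}.

5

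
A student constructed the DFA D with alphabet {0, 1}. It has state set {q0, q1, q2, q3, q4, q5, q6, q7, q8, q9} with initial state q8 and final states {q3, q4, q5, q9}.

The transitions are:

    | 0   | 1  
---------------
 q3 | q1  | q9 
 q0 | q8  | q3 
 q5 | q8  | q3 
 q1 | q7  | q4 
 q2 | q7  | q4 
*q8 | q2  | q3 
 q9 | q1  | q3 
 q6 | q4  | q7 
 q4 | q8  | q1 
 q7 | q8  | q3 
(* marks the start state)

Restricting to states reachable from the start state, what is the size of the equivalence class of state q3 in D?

Reachable states from the start: {q1,q2,q3,q4,q7,q8,q9}. Unreachable: {q0,q5,q6} — drop them.
Start with accepting vs non-accepting: {q3,q4,q9} | {q1,q2,q7,q8}.
On input 1, block {q3,q4,q9} splits into {q3,q9} and {q4}.
On input 1, block {q1,q2,q7,q8} splits into {q1,q2} and {q7,q8}.
Split {q7,q8} by δ(·,0) → {q7} and {q8}.
No further refinement is possible. Final partition (5 blocks): {q3,q9} | {q1,q2} | {q4} | {q7} | {q8}.
The equivalence class containing q3 is {q3,q9}, of size 2.

2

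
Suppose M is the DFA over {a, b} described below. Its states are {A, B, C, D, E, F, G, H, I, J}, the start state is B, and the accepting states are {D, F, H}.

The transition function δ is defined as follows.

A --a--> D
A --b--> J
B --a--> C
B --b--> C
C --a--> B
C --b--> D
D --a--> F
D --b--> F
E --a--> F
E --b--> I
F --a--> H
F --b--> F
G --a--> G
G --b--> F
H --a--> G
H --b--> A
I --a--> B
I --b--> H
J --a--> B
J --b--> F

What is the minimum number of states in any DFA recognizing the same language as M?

Reachable states from the start: {A,B,C,D,F,G,H,J}. Unreachable: {E,I} — drop them.
P0 = {D,F,H} | {A,B,C,G,J}.
On input a, block {D,F,H} splits into {D,F} and {H}.
Split {D,F} by δ(·,a) → {D} and {F}.
Refine {A,B,C,G,J} on symbol a: members go to different blocks, giving {B,C,G,J} and {A}.
Refine {B,C,G,J} on symbol b: members go to different blocks, giving {G,J} and {B} and {C}.
On input a, block {G,J} splits into {G} and {J}.
Stable partition: {D} | {G} | {H} | {F} | {A} | {B} | {C} | {J} — 8 equivalence classes.

8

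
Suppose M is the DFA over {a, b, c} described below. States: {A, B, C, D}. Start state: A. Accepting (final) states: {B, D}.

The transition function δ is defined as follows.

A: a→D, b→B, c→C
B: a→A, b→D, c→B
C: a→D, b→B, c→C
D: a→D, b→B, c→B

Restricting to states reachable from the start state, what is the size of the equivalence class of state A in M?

2

All states are reachable from the start state.
Initial partition by acceptance: {B,D} | {A,C}.
On input a, block {B,D} splits into {B} and {D}.
Stable partition: {B} | {A,C} | {D} — 3 equivalence classes.
State A belongs to the block {A,C}, which has 2 states.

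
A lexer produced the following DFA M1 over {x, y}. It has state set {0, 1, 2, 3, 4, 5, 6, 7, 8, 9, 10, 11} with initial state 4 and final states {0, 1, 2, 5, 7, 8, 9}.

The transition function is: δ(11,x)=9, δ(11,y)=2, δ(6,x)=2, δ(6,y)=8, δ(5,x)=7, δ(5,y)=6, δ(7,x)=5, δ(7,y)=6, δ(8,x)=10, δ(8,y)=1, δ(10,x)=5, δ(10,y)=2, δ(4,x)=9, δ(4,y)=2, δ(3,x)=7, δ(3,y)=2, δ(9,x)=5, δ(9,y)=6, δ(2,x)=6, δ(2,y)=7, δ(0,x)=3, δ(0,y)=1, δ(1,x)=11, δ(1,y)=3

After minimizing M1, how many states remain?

6

Reachable states from the start: {1,2,3,4,5,6,7,8,9,10,11}. Unreachable: {0} — drop them.
P0 = {1,2,5,7,8,9} | {3,4,6,10,11}.
Refine {1,2,5,7,8,9} on symbol x: members go to different blocks, giving {1,2,8} and {5,7,9}.
Split {1,2,8} by δ(·,y) → {1} and {2} and {8}.
Refine {3,4,6,10,11} on symbol x: members go to different blocks, giving {3,4,10,11} and {6}.
The partition is now stable with 6 blocks: {1} | {3,4,10,11} | {5,7,9} | {2} | {8} | {6}.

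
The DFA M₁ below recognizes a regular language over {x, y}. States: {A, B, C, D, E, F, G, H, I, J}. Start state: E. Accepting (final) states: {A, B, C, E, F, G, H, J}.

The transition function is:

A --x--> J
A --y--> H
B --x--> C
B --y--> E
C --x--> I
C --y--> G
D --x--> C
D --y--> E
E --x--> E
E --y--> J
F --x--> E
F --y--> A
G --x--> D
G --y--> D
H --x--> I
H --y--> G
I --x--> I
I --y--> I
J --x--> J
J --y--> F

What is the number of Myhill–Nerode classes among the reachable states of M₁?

8

Reachable states from the start: {A,C,D,E,F,G,H,I,J}. Unreachable: {B} — drop them.
Initial partition by acceptance: {A,C,E,F,G,H,J} | {D,I}.
Refine {A,C,E,F,G,H,J} on symbol x: members go to different blocks, giving {A,E,F,J} and {C,G,H}.
Refine {A,E,F,J} on symbol y: members go to different blocks, giving {E,F,J} and {A}.
Split {E,F,J} by δ(·,y) → {E,J} and {F}.
Refine {E,J} on symbol y: members go to different blocks, giving {E} and {J}.
On input x, block {D,I} splits into {D} and {I}.
Split {C,G,H} by δ(·,x) → {C,H} and {G}.
Stable partition: {E} | {D} | {C,H} | {A} | {F} | {J} | {I} | {G} — 8 equivalence classes.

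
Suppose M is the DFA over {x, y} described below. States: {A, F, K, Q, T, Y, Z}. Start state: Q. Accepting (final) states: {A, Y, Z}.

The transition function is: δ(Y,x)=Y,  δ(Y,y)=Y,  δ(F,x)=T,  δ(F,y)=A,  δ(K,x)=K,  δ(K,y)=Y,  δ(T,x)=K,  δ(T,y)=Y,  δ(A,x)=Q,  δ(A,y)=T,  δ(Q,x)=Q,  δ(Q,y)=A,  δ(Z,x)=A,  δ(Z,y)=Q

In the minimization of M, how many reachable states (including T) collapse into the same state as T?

2

States {F,Z} cannot be reached from the start state, so discard them.
Initial partition by acceptance: {A,Y} | {K,Q,T}.
On input x, block {A,Y} splits into {Y} and {A}.
On input y, block {K,Q,T} splits into {K,T} and {Q}.
Stable partition: {Y} | {K,T} | {A} | {Q} — 4 equivalence classes.
The equivalence class containing T is {K,T}, of size 2.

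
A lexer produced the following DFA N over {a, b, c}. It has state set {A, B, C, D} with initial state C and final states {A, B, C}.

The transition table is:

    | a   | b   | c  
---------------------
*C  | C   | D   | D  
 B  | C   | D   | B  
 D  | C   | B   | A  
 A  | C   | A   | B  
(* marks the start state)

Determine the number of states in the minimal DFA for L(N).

4

Every state is reachable, so we keep all 4.
Start with accepting vs non-accepting: {A,B,C} | {D}.
On input b, block {A,B,C} splits into {B,C} and {A}.
Refine {B,C} on symbol c: members go to different blocks, giving {B} and {C}.
The partition is now stable with 4 blocks: {B} | {D} | {A} | {C}.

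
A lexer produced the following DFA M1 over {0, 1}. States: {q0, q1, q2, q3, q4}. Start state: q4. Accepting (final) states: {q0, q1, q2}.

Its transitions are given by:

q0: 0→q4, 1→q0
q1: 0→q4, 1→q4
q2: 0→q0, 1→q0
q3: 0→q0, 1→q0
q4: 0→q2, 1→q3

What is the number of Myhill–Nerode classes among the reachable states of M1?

4

Reachable states from the start: {q0,q2,q3,q4}. Unreachable: {q1} — drop them.
Initial partition by acceptance: {q0,q2} | {q3,q4}.
Split {q0,q2} by δ(·,0) → {q0} and {q2}.
On input 0, block {q3,q4} splits into {q3} and {q4}.
The partition is now stable with 4 blocks: {q0} | {q3} | {q2} | {q4}.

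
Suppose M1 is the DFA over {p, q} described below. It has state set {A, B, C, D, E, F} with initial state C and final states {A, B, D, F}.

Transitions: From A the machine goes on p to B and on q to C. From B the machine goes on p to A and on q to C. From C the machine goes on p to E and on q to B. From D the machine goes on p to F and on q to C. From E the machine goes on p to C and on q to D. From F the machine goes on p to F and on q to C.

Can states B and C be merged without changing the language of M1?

P0 = {A,B,D,F} | {C,E}.
Stable partition: {A,B,D,F} | {C,E} — 2 equivalence classes.
B and C end up in different blocks, so they are distinguishable. For instance, the string 'ε' is accepted from only B.

No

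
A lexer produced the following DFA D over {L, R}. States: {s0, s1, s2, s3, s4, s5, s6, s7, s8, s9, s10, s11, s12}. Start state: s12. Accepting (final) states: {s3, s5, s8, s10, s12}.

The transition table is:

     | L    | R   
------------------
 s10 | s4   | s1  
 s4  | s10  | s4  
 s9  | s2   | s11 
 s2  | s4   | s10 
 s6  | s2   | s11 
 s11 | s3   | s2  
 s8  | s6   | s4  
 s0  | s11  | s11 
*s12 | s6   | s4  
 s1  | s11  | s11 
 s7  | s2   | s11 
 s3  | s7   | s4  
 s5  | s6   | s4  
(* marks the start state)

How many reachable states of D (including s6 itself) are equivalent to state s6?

First remove the unreachable states {s0,s5,s8,s9}; 9 states remain.
Initial partition by acceptance: {s3,s10,s12} | {s1,s2,s4,s6,s7,s11}.
Refine {s1,s2,s4,s6,s7,s11} on symbol L: members go to different blocks, giving {s1,s2,s6,s7} and {s4,s11}.
Split {s3,s10,s12} by δ(·,L) → {s3,s12} and {s10}.
Refine {s1,s2,s6,s7} on symbol L: members go to different blocks, giving {s1,s2} and {s6,s7}.
On input R, block {s1,s2} splits into {s1} and {s2}.
On input L, block {s4,s11} splits into {s4} and {s11}.
The partition is now stable with 7 blocks: {s3,s12} | {s1} | {s4} | {s10} | {s6,s7} | {s2} | {s11}.
State s6 belongs to the block {s6,s7}, which has 2 states.

2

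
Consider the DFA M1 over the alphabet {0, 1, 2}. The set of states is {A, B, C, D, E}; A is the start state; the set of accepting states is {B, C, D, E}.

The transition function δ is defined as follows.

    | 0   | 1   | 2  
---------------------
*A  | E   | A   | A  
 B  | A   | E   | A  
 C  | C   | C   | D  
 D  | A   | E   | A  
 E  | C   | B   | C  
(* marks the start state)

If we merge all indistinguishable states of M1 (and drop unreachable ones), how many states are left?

4

Initial partition by acceptance: {B,C,D,E} | {A}.
Refine {B,C,D,E} on symbol 0: members go to different blocks, giving {B,D} and {C,E}.
Refine {C,E} on symbol 1: members go to different blocks, giving {C} and {E}.
No further refinement is possible. Final partition (4 blocks): {B,D} | {A} | {C} | {E}.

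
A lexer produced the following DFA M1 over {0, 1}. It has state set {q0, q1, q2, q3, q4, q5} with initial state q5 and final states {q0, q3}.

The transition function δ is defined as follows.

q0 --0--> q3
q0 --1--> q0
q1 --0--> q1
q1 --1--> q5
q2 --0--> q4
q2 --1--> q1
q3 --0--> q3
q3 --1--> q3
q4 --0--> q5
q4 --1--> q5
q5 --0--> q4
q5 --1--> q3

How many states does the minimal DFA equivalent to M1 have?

Reachable states from the start: {q3,q4,q5}. Unreachable: {q0,q1,q2} — drop them.
P0 = {q3} | {q4,q5}.
Refine {q4,q5} on symbol 1: members go to different blocks, giving {q4} and {q5}.
No further refinement is possible. Final partition (3 blocks): {q3} | {q4} | {q5}.

3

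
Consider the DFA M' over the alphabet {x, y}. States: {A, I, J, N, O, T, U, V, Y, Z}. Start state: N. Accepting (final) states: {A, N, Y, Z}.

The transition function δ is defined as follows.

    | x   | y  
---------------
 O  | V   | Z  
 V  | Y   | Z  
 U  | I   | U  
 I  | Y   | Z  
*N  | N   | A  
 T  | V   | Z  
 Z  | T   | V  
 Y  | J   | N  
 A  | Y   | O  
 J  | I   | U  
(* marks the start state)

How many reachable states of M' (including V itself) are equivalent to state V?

All states are reachable from the start state.
Initial partition by acceptance: {A,N,Y,Z} | {I,J,O,T,U,V}.
On input x, block {A,N,Y,Z} splits into {Y,Z} and {A,N}.
Refine {Y,Z} on symbol y: members go to different blocks, giving {Z} and {Y}.
On input x, block {I,J,O,T,U,V} splits into {J,O,T,U} and {I,V}.
On input y, block {J,O,T,U} splits into {O,T} and {J,U}.
Refine {A,N} on symbol x: members go to different blocks, giving {N} and {A}.
The partition is now stable with 7 blocks: {Z} | {O,T} | {N} | {Y} | {I,V} | {J,U} | {A}.
State V belongs to the block {I,V}, which has 2 states.

2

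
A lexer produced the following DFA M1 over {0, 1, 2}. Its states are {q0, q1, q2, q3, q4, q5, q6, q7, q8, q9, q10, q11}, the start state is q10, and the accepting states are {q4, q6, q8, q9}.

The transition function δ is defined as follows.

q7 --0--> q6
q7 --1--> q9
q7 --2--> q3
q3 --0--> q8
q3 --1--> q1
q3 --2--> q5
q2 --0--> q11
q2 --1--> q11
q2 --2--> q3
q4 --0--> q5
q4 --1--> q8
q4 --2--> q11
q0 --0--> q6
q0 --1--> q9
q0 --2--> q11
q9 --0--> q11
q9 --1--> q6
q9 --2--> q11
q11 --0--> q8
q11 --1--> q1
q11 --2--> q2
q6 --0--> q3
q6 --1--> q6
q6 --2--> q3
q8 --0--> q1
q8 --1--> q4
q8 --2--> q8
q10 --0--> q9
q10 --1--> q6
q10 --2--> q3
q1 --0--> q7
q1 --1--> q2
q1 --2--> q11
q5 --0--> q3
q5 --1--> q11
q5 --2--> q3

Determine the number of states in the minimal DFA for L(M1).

7

Reachable states from the start: {q1,q2,q3,q4,q5,q6,q7,q8,q9,q10,q11}. Unreachable: {q0} — drop them.
P0 = {q4,q6,q8,q9} | {q1,q2,q3,q5,q7,q10,q11}.
Refine {q4,q6,q8,q9} on symbol 2: members go to different blocks, giving {q4,q6,q9} and {q8}.
Split {q4,q6,q9} by δ(·,1) → {q6,q9} and {q4}.
On input 0, block {q1,q2,q3,q5,q7,q10,q11} splits into {q1,q2,q5} and {q3,q11} and {q7,q10}.
On input 0, block {q1,q2,q5} splits into {q2,q5} and {q1}.
No further refinement is possible. Final partition (7 blocks): {q6,q9} | {q2,q5} | {q8} | {q4} | {q3,q11} | {q7,q10} | {q1}.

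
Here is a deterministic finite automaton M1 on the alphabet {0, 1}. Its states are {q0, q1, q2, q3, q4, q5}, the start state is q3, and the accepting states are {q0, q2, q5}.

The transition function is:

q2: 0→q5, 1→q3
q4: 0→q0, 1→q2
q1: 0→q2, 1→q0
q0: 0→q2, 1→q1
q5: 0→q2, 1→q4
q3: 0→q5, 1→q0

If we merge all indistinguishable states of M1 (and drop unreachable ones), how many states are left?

2

Every state is reachable, so we keep all 6.
P0 = {q0,q2,q5} | {q1,q3,q4}.
The partition is now stable with 2 blocks: {q0,q2,q5} | {q1,q3,q4}.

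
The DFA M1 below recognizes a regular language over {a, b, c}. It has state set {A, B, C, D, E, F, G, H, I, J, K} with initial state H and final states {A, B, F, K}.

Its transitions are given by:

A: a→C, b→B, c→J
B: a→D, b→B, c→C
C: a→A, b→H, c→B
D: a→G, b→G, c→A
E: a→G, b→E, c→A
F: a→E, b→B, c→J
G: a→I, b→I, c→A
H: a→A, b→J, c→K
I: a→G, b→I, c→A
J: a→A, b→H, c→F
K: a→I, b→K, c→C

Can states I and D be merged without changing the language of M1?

Yes

Every state is reachable, so we keep all 11.
Start with accepting vs non-accepting: {A,B,F,K} | {C,D,E,G,H,I,J}.
Refine {C,D,E,G,H,I,J} on symbol a: members go to different blocks, giving {D,E,G,I} and {C,H,J}.
On input a, block {A,B,F,K} splits into {B,F,K} and {A}.
The partition is now stable with 4 blocks: {B,F,K} | {D,E,G,I} | {C,H,J} | {A}.
I and D lie in the same block of the stable partition, so they are equivalent — no string distinguishes them.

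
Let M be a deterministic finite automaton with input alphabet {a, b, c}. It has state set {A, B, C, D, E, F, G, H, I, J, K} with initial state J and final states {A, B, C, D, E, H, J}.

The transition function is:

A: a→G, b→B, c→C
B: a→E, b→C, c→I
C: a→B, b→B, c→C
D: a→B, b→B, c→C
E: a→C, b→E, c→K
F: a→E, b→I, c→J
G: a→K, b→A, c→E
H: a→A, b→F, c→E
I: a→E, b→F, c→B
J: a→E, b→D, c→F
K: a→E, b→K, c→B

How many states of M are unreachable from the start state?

3

No path from J leads to A, G, H; the other 8 states are all reachable.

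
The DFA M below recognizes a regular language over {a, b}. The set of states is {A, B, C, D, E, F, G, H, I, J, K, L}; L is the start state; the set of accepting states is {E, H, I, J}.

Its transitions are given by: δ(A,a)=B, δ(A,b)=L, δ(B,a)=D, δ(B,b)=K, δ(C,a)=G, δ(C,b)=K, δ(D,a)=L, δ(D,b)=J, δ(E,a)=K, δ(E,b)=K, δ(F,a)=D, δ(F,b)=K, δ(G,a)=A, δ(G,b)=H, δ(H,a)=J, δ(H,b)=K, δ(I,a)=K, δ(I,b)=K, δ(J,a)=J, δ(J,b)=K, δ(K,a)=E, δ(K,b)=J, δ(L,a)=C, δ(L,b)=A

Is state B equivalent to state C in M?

First remove the unreachable states {F,I}; 10 states remain.
P0 = {E,H,J} | {A,B,C,D,G,K,L}.
Refine {E,H,J} on symbol a: members go to different blocks, giving {H,J} and {E}.
Refine {A,B,C,D,G,K,L} on symbol a: members go to different blocks, giving {A,B,C,D,G,L} and {K}.
Refine {A,B,C,D,G,L} on symbol b: members go to different blocks, giving {A,L} and {B,C} and {D,G}.
The partition is now stable with 6 blocks: {H,J} | {A,L} | {E} | {K} | {B,C} | {D,G}.
B and C lie in the same block of the stable partition, so they are equivalent — no string distinguishes them.

Yes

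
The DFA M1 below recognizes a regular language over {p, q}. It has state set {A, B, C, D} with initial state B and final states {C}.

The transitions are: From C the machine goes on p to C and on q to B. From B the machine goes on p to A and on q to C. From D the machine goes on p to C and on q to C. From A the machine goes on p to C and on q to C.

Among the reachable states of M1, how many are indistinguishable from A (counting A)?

First remove the unreachable states {D}; 3 states remain.
Start with accepting vs non-accepting: {C} | {A,B}.
On input p, block {A,B} splits into {A} and {B}.
The partition is now stable with 3 blocks: {C} | {A} | {B}.
State A belongs to the block {A}, which has 1 states.

1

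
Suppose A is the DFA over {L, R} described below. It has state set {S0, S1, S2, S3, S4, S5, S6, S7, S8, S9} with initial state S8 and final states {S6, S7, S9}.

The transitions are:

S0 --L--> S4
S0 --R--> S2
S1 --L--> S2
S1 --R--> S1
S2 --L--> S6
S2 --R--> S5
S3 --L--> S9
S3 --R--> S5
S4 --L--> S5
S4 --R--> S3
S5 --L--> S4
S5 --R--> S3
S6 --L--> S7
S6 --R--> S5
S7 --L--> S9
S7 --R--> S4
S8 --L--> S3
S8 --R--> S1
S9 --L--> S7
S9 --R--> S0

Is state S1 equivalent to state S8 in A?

Initial partition by acceptance: {S6,S7,S9} | {S0,S1,S2,S3,S4,S5,S8}.
Refine {S0,S1,S2,S3,S4,S5,S8} on symbol L: members go to different blocks, giving {S0,S1,S4,S5,S8} and {S2,S3}.
Split {S0,S1,S4,S5,S8} by δ(·,L) → {S0,S4,S5} and {S1,S8}.
Stable partition: {S6,S7,S9} | {S0,S4,S5} | {S2,S3} | {S1,S8} — 4 equivalence classes.
S1 and S8 lie in the same block of the stable partition, so they are equivalent — no string distinguishes them.

Yes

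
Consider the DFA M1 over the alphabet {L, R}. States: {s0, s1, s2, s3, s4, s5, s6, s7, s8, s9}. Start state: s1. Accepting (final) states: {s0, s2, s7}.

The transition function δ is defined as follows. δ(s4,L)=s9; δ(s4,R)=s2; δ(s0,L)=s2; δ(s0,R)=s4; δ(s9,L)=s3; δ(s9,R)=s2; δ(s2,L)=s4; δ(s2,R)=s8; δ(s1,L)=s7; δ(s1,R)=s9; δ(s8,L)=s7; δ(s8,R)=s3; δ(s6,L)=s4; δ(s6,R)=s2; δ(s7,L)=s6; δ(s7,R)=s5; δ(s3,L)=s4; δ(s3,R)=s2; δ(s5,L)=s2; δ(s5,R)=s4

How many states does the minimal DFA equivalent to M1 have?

3

Reachable states from the start: {s1,s2,s3,s4,s5,s6,s7,s8,s9}. Unreachable: {s0} — drop them.
Start with accepting vs non-accepting: {s2,s7} | {s1,s3,s4,s5,s6,s8,s9}.
On input L, block {s1,s3,s4,s5,s6,s8,s9} splits into {s3,s4,s6,s9} and {s1,s5,s8}.
Stable partition: {s2,s7} | {s3,s4,s6,s9} | {s1,s5,s8} — 3 equivalence classes.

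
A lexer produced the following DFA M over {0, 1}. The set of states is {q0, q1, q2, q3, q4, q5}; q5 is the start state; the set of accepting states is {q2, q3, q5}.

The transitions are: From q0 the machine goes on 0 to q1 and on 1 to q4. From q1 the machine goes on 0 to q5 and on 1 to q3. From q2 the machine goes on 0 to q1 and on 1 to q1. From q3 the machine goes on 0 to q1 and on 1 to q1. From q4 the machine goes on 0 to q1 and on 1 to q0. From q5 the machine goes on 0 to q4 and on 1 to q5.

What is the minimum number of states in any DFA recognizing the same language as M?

4

Reachable states from the start: {q0,q1,q3,q4,q5}. Unreachable: {q2} — drop them.
Start with accepting vs non-accepting: {q3,q5} | {q0,q1,q4}.
On input 1, block {q3,q5} splits into {q3} and {q5}.
Split {q0,q1,q4} by δ(·,0) → {q0,q4} and {q1}.
Stable partition: {q3} | {q0,q4} | {q5} | {q1} — 4 equivalence classes.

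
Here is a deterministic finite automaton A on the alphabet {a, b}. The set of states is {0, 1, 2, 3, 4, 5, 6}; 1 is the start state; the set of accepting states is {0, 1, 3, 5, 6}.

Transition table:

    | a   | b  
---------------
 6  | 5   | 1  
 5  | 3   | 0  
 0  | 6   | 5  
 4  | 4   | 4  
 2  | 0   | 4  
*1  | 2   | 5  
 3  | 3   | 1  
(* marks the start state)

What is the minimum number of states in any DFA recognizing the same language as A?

Start with accepting vs non-accepting: {0,1,3,5,6} | {2,4}.
On input a, block {0,1,3,5,6} splits into {0,3,5,6} and {1}.
Split {0,3,5,6} by δ(·,b) → {0,5} and {3,6}.
Split {2,4} by δ(·,a) → {2} and {4}.
Refine {3,6} on symbol a: members go to different blocks, giving {3} and {6}.
Refine {0,5} on symbol a: members go to different blocks, giving {0} and {5}.
No further refinement is possible. Final partition (7 blocks): {0} | {2} | {1} | {3} | {4} | {6} | {5}.

7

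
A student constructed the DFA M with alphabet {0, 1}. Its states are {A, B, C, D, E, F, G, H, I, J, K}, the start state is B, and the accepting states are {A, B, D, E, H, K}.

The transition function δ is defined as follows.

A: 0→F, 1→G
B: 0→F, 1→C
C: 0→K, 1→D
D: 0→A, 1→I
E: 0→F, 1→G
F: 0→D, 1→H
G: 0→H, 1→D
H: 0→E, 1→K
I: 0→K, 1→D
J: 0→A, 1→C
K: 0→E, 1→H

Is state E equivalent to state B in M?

States {J} cannot be reached from the start state, so discard them.
Initial partition by acceptance: {A,B,D,E,H,K} | {C,F,G,I}.
Refine {A,B,D,E,H,K} on symbol 0: members go to different blocks, giving {A,B,E} and {D,H,K}.
On input 1, block {D,H,K} splits into {H,K} and {D}.
Refine {C,F,G,I} on symbol 0: members go to different blocks, giving {C,G,I} and {F}.
Stable partition: {A,B,E} | {C,G,I} | {H,K} | {D} | {F} — 5 equivalence classes.
E and B lie in the same block of the stable partition, so they are equivalent — no string distinguishes them.

Yes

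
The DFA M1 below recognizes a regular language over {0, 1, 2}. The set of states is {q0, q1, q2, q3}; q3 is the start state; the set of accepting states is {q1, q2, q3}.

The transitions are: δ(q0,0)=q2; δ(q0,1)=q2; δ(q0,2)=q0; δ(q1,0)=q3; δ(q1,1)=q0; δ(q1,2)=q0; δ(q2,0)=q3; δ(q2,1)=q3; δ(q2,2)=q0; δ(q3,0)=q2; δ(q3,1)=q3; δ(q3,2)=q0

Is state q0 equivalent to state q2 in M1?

Reachable states from the start: {q0,q2,q3}. Unreachable: {q1} — drop them.
P0 = {q2,q3} | {q0}.
The partition is now stable with 2 blocks: {q2,q3} | {q0}.
q0 and q2 end up in different blocks, so they are distinguishable. For instance, the string 'ε' is accepted from only q2.

No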